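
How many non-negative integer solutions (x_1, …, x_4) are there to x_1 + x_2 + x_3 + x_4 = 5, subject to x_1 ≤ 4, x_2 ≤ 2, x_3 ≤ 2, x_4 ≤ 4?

34

By stars and bars, unrestricted non-negative solutions to x_1+…+x_4 = 5 number C(5+3,3) = 56.
Subtract solutions that violate a single cap (substitute x_i' = x_i − (cap_i+1)): x_1 ≥ 5 gives C(3,3) = 1; x_2 ≥ 3 gives C(5,3) = 10; x_3 ≥ 3 gives C(5,3) = 10; x_4 ≥ 5 gives C(3,3) = 1. Together 22.
No two caps can be exceeded simultaneously, so the pair terms are all 0.
By inclusion–exclusion the count is 56 − 22 + 0 = 34.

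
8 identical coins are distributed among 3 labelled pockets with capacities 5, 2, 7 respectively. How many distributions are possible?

Without the upper bounds there are C(10,2) = 45 ways to split 8 among 3 pockets.
Subtract solutions that violate a single cap (substitute x_i' = x_i − (cap_i+1)): x_1 ≥ 6 gives C(4,2) = 6; x_2 ≥ 3 gives C(7,2) = 21; x_3 ≥ 8 gives C(2,2) = 1. Together 28.
No two caps can be exceeded simultaneously, so the pair terms are all 0.
By inclusion–exclusion the count is 45 − 28 + 0 = 17.

17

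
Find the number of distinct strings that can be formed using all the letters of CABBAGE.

CABBAGE has 7 letters with A appearing twice and B appearing twice.
So there are 7! / (2!·2!) = 1260 distinguishable arrangements.

1260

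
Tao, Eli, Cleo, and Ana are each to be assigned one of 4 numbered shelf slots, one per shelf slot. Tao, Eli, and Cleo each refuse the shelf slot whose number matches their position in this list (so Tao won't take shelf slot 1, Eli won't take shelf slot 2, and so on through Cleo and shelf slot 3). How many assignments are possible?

11

Let Aᵢ (for i ∈ {1, 2, 3}) be the placements that put person i in their forbidden shelf slot. Any j of these fix j positions, leaving (4−j)! ways to fill the rest, and there are C(3,j) ways to pick which j.
By inclusion–exclusion, the number of valid placements is Σ_{j=0}^{3} (−1)^j C(3,j)·(4−j)!.
Computing: 24 − 18 + 6 − 1 = 11.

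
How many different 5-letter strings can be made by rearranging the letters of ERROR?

20

Letter multiplicities in ERROR: E×1, O×1, R×3.
The number of distinct arrangements is 5!/(3!) = 120/6 = 20.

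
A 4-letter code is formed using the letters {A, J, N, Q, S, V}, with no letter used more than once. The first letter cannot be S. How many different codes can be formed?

300

The first letter has 6−1 = 5 choices (anything except S).
The remaining 3 letters are filled from the other 5 symbols without repetition: 5 × 4 × 3 = 60.
Total: 5 × 60 = 300.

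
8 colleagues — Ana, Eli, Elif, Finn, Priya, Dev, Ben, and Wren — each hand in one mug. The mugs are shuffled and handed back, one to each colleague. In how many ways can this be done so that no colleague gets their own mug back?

Let Aᵢ be the assignments in which colleague i gets their own mug. We want the size of the complement of A₁∪…∪A_8.
By inclusion–exclusion this is Σ_{j=0}^{8} (−1)^j C(8,j)·(8−j)!.
Computing: 40320 − 40320 + 20160 − 6720 + 1680 − 336 + 56 − 8 + 1 = 14833.

14833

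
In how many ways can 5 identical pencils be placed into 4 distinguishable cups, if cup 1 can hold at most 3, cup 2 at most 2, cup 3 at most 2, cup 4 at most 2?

By stars and bars, unrestricted non-negative solutions to x_1+…+x_4 = 5 number C(5+3,3) = 56.
Subtract solutions that violate a single cap (substitute x_i' = x_i − (cap_i+1)): x_1 ≥ 4 gives C(4,3) = 4; x_2 ≥ 3 gives C(5,3) = 10; x_3 ≥ 3 gives C(5,3) = 10; x_4 ≥ 3 gives C(5,3) = 10. Together 34.
No two caps can be exceeded simultaneously, so the pair terms are all 0.
By inclusion–exclusion the count is 56 − 34 + 0 = 22.

22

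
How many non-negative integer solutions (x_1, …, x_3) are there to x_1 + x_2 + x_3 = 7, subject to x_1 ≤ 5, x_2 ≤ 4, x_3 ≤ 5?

24

By stars and bars, unrestricted non-negative solutions to x_1+…+x_3 = 7 number C(7+2,2) = 36.
Subtract solutions that violate a single cap (substitute x_i' = x_i − (cap_i+1)): x_1 ≥ 6 gives C(3,2) = 3; x_2 ≥ 5 gives C(4,2) = 6; x_3 ≥ 6 gives C(3,2) = 3. Together 12.
No two caps can be exceeded simultaneously, so the pair terms are all 0.
By inclusion–exclusion the count is 36 − 12 + 0 = 24.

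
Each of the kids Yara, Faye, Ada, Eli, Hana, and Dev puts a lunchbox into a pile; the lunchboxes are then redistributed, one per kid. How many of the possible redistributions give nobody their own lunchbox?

265

Count assignments avoiding every fixed point. For any j of the 6 kids fixed to their own lunchbox, the other 6−j can be arranged in (6−j)! ways.
By inclusion–exclusion this is Σ_{j=0}^{6} (−1)^j C(6,j)·(6−j)!.
Computing: 720 − 720 + 360 − 120 + 30 − 6 + 1 = 265.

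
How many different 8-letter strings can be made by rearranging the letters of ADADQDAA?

ADADQDAA has 8 letters with A appearing 4 times and D appearing 3 times.
Dividing 8! = 40320 by 4!·3! = 144 for the repeated letters gives 280.

280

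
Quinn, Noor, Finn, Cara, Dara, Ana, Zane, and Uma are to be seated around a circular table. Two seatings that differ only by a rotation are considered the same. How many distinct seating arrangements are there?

5040

Fix one person's seat to break rotational symmetry; the remaining 7 people can be arranged in (7)! = 5040 ways.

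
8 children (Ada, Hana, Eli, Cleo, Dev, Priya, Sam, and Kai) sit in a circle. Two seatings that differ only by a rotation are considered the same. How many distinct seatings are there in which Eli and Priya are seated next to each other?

1440

Treat {Eli, Priya} as one unit (2 internal orders) and seat the resulting 7 units around the table: (6)! circular arrangements.
So 2 × (6)! = 2 × 720 = 1440.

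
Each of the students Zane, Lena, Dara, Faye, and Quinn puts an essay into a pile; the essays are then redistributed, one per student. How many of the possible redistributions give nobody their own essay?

44

Count assignments avoiding every fixed point. For any j of the 5 students fixed to their own essay, the other 5−j can be arranged in (5−j)! ways.
By inclusion–exclusion this is Σ_{j=0}^{5} (−1)^j C(5,j)·(5−j)!.
Computing: 120 − 120 + 60 − 20 + 5 − 1 = 44.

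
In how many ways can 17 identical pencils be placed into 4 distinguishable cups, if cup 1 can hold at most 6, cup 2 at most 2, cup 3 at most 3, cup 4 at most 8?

10

By stars and bars, unrestricted non-negative solutions to x_1+…+x_4 = 17 number C(17+3,3) = 1140.
Subtract solutions that violate a single cap (substitute x_i' = x_i − (cap_i+1)): x_1 ≥ 7 gives C(13,3) = 286; x_2 ≥ 3 gives C(17,3) = 680; x_3 ≥ 4 gives C(16,3) = 560; x_4 ≥ 9 gives C(11,3) = 165. Together 1691.
Add back pairs where two caps are both exceeded: 120 + 84 + 4 + 286 + 56 + 35 = 585.
Subtract triples: 20 + 0 + 0 + 4 = 24.
By inclusion–exclusion the count is 1140 − 1691 + 585 − 24 = 10.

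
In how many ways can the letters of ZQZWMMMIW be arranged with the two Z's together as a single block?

Treat the 2 copies of Z as a single block. The multiset to arrange is then {ZZ, I, M, M, M, Q, W, W}, 8 items in all.
That gives (8)!/(3!·2!) = 3360 arrangements.

3360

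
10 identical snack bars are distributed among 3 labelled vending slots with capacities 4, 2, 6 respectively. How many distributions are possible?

6

By stars and bars, unrestricted non-negative solutions to x_1+…+x_3 = 10 number C(10+2,2) = 66.
Subtract solutions that violate a single cap (substitute x_i' = x_i − (cap_i+1)): x_1 ≥ 5 gives C(7,2) = 21; x_2 ≥ 3 gives C(9,2) = 36; x_3 ≥ 7 gives C(5,2) = 10. Together 67.
Add back pairs where two caps are both exceeded: 6 + 0 + 1 = 7.
By inclusion–exclusion the count is 66 − 67 + 7 = 6.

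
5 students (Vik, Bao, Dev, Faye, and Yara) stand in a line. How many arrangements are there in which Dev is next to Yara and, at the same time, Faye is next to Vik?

24

Treat {Dev,Yara} as one block (2 orders) and {Faye,Vik} as another (2 orders).
That leaves 3 units to arrange: 2 × 2 × 3! = 4 × 6 = 24.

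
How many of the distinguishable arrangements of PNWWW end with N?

4

Fix N in the last position and arrange the remaining 4 letters.
Those 4 letters have W appearing 3 times, giving (4)!/(3!) = 4.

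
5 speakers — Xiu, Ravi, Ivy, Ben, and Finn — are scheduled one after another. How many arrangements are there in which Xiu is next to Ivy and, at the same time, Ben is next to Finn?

24

Treat {Xiu,Ivy} as one block (2 orders) and {Ben,Finn} as another (2 orders).
That leaves 3 units to arrange: 2 × 2 × 3! = 4 × 6 = 24.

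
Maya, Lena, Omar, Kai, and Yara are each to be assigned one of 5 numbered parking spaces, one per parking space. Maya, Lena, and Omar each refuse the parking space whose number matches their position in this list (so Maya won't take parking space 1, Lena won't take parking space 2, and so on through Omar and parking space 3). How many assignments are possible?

64

Let Aᵢ (for i ∈ {1, 2, 3}) be the placements that put person i in their forbidden parking space. Any j of these fix j positions, leaving (5−j)! ways to fill the rest, and there are C(3,j) ways to pick which j.
By inclusion–exclusion, the number of valid placements is Σ_{j=0}^{3} (−1)^j C(3,j)·(5−j)!.
Computing: 120 − 72 + 18 − 2 = 64.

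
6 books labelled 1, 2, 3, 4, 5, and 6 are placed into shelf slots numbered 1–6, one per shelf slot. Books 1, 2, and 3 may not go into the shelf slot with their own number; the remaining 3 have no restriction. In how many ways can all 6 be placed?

426

Let Aᵢ (for i ∈ {1, 2, 3}) be the placements that put book i in its forbidden shelf slot. Any j of these fix j positions, leaving (6−j)! ways to fill the rest, and there are C(3,j) ways to pick which j.
By inclusion–exclusion, the number of valid placements is Σ_{j=0}^{3} (−1)^j C(3,j)·(6−j)!.
Computing: 720 − 360 + 72 − 6 = 426.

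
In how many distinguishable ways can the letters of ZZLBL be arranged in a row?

ZZLBL has 5 letters with L appearing twice and Z appearing twice.
So there are 5! / (2!·2!) = 30 distinguishable arrangements.

30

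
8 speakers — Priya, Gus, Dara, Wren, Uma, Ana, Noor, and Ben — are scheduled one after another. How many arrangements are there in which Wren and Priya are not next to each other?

30240

Of the 8! = 40320 arrangements, those with Wren and Priya adjacent number 2 × 7! = 10080 (treat the pair as a block with 2 internal orders).
So 40320 − 10080 = 30240 arrangements keep them apart.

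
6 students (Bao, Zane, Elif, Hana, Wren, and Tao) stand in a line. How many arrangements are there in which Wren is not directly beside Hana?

480

Of the 6! = 720 arrangements, those with Wren and Hana adjacent number 2 × 5! = 240 (treat the pair as a block with 2 internal orders).
Complementary counting: 720 − 240 = 480.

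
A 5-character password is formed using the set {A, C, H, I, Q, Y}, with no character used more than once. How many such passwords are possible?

720

Choose and order 5 of the 6 symbols: the first character has 6 options, the next 5, and so on down to 2.
That product is 6 × 5 × 4 × 3 × 2 = 720.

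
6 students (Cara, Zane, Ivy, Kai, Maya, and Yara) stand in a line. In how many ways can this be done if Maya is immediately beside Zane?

Treat {Maya, Zane} as a single unit. There are 5 units to order, and the pair itself can be ordered 2 ways.
So the count is 2·(5)! = 240.

240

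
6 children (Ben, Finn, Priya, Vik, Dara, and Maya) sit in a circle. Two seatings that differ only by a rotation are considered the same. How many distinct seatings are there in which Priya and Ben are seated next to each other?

48

Treat {Priya, Ben} as one unit (2 internal orders) and seat the resulting 5 units around the table: (4)! circular arrangements.
So 2 × (4)! = 2 × 24 = 48.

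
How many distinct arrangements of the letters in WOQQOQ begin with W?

With the first slot taken by W, it remains to arrange the other 5 letters (OQQOQ).
Those 5 letters have O appearing twice and Q appearing 3 times, giving (5)!/(3!·2!) = 10.

10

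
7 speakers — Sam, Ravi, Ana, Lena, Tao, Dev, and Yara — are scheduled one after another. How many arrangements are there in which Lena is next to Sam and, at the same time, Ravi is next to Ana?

480

Treat {Lena,Sam} as one block (2 orders) and {Ravi,Ana} as another (2 orders).
That leaves 5 units to arrange: 2 × 2 × 5! = 4 × 120 = 480.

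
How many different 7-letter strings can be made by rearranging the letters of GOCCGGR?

The 7 letters of GOCCGGR have repeats: C appearing twice and G appearing 3 times.
The number of distinct arrangements is 7!/(3!·2!) = 5040/12 = 420.

420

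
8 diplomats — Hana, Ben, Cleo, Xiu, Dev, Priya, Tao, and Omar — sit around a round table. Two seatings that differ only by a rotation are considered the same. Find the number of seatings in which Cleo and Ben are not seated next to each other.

3600

All circular seatings of 8 people number (7)! = 5040.
Those with Cleo next to Ben: fuse the pair into one unit and seat 7 units around a circle — 2·(6)! = 1440.
Subtracting, 5040 − 1440 = 3600.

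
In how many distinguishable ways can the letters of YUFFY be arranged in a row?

The 5 letters of YUFFY have repeats: F appearing twice and Y appearing twice.
So there are 5! / (2!·2!) = 30 distinguishable arrangements.

30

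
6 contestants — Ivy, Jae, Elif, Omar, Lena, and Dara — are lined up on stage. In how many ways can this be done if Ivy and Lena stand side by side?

240

Place the 4 others and the Ivy-Lena pair as 5 objects in a line; the pair has 2 internal arrangements.
So the count is 2·(5)! = 240.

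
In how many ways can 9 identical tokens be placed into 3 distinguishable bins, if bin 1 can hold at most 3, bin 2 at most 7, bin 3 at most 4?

17

Ignoring the caps, the number of non-negative solutions to x_1+…+x_3 = 9 is C(11,2) = 55.
Subtract solutions that violate a single cap (substitute x_i' = x_i − (cap_i+1)): x_1 ≥ 4 gives C(7,2) = 21; x_2 ≥ 8 gives C(3,2) = 3; x_3 ≥ 5 gives C(6,2) = 15. Together 39.
Add back pairs where two caps are both exceeded: 0 + 1 + 0 = 1.
By inclusion–exclusion the count is 55 − 39 + 1 = 17.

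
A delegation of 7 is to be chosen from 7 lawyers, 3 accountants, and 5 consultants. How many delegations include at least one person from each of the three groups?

5516

Total 7-person selections from all 15: C(15,7) = 6435.
Subtract selections that omit an entire group: no lawyers → C(8,7) = 8; no accountants → C(12,7) = 792; no consultants → C(10,7) = 120.
Add back selections omitting two groups (i.e. drawn from a single group): C(7,7) + C(3,7) + C(5,7) = 1.
By inclusion–exclusion: 6435 − 920 + 1 = 5516.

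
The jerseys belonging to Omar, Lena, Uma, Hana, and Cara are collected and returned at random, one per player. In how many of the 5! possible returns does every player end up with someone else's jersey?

44

This is the derangement count D_5: permutations of 5 items with no fixed point.
By inclusion–exclusion this is Σ_{j=0}^{5} (−1)^j C(5,j)·(5−j)!.
Computing: 120 − 120 + 60 − 20 + 5 − 1 = 44.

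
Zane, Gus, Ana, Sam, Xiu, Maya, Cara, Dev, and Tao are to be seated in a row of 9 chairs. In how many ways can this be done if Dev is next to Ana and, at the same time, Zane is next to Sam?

20160

Treat {Dev,Ana} as one block (2 orders) and {Zane,Sam} as another (2 orders).
That leaves 7 units to arrange: 2 × 2 × 7! = 4 × 5040 = 20160.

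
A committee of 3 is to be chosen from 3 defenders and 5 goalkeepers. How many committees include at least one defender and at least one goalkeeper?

45

Unrestricted: C(8,3) = 56 ways to pick any 3 of the 8.
Selections missing a whole group: no defenders → C(5,3) = 10; no goalkeepers → C(3,3) = 1.
Both groups omitted at once is impossible, so 56 − 11 = 45.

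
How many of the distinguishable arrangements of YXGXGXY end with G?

With the last slot taken by G, it remains to arrange the other 6 letters (YXXGXY).
Those 6 letters have X appearing 3 times and Y appearing twice, giving (6)!/(3!·2!) = 60.

60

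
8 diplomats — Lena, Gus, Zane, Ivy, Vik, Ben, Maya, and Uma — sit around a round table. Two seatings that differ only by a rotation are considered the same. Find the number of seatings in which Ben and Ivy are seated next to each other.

1440

Glue Ben and Ivy into a block (2 internal orders). Seating 7 units around a circle gives (6)! arrangements.
So 2 × (6)! = 2 × 720 = 1440.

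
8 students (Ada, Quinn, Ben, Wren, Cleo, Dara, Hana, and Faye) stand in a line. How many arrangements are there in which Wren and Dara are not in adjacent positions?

There are 8! = 40320 arrangements in all. If Wren and Dara are adjacent, merging them into one block gives 2·(7)! = 10080 arrangements.
So 40320 − 10080 = 30240 arrangements keep them apart.

30240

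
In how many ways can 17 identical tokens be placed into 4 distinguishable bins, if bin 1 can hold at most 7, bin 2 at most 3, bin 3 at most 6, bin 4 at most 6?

By stars and bars, unrestricted non-negative solutions to x_1+…+x_4 = 17 number C(17+3,3) = 1140.
Subtract solutions that violate a single cap (substitute x_i' = x_i − (cap_i+1)): x_1 ≥ 8 gives C(12,3) = 220; x_2 ≥ 4 gives C(16,3) = 560; x_3 ≥ 7 gives C(13,3) = 286; x_4 ≥ 7 gives C(13,3) = 286. Together 1352.
Add back pairs where two caps are both exceeded: 56 + 10 + 10 + 84 + 84 + 20 = 264.
By inclusion–exclusion the count is 1140 − 1352 + 264 = 52.

52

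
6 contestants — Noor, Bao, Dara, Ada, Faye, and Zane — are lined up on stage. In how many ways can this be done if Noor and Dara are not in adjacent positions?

480

There are 6! = 720 arrangements in all. If Noor and Dara are adjacent, merging them into one block gives 2·(5)! = 240 arrangements.
So 720 − 240 = 480 arrangements keep them apart.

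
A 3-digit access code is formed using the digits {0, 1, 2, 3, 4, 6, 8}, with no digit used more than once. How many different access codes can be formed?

This is a permutation of 3 out of 7: P(7,3) = 7!/4!.
7 × 6 × 5 = 210.

210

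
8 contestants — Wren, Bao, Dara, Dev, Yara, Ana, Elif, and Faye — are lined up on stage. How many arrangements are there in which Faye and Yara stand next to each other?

10080

Treat {Faye, Yara} as a single unit. There are 7 units to order, and the pair itself can be ordered 2 ways.
So the count is 2·(7)! = 10080.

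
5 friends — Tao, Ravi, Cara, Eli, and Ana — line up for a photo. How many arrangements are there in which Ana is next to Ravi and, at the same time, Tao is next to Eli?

Treat {Ana,Ravi} as one block (2 orders) and {Tao,Eli} as another (2 orders).
That leaves 3 units to arrange: 2 × 2 × 3! = 4 × 6 = 24.

24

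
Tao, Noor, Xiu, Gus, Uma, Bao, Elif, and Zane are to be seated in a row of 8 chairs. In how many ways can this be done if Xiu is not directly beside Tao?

30240

There are 8! = 40320 arrangements in all. If Xiu and Tao are adjacent, merging them into one block gives 2·(7)! = 10080 arrangements.
Complementary counting: 40320 − 10080 = 30240.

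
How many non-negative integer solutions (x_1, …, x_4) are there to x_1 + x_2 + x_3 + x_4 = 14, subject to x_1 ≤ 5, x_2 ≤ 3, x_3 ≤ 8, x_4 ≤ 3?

48

Ignoring the caps, the number of non-negative solutions to x_1+…+x_4 = 14 is C(17,3) = 680.
Subtract solutions that violate a single cap (substitute x_i' = x_i − (cap_i+1)): x_1 ≥ 6 gives C(11,3) = 165; x_2 ≥ 4 gives C(13,3) = 286; x_3 ≥ 9 gives C(8,3) = 56; x_4 ≥ 4 gives C(13,3) = 286. Together 793.
Add back pairs where two caps are both exceeded: 35 + 0 + 35 + 4 + 84 + 4 = 162.
Subtract triples: 0 + 1 + 0 + 0 = 1.
By inclusion–exclusion the count is 680 − 793 + 162 − 1 = 48.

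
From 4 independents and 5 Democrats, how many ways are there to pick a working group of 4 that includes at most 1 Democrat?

Split by how many Democrats are chosen (0 through 1).
Sum: C(5,0)·C(4,4) + C(5,1)·C(4,3) = 1 + 20 = 21.

21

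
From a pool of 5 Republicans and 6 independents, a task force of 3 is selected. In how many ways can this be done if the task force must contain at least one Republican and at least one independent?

Total 3-person selections from all 11: C(11,3) = 165.
Selections missing a whole group: no Republicans → C(6,3) = 20; no independents → C(5,3) = 10.
Both groups omitted at once is impossible, so 165 − 30 = 135.

135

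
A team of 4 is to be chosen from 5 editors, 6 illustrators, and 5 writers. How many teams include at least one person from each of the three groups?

975

With no constraint there are C(16,4) = 1820 possible selections.
Subtract selections that omit an entire group: no editors → C(11,4) = 330; no illustrators → C(10,4) = 210; no writers → C(11,4) = 330.
Add back selections omitting two groups (i.e. drawn from a single group): C(5,4) + C(6,4) + C(5,4) = 25.
By inclusion–exclusion: 1820 − 870 + 25 = 975.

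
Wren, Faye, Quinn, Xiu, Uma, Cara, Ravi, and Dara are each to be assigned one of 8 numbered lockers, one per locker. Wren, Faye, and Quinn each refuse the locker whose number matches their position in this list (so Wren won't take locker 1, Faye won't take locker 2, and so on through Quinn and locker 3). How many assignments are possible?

27240

Let Aᵢ (for i ∈ {1, 2, 3}) be the placements that put person i in their forbidden locker. Any j of these fix j positions, leaving (8−j)! ways to fill the rest, and there are C(3,j) ways to pick which j.
By inclusion–exclusion, the number of valid placements is Σ_{j=0}^{3} (−1)^j C(3,j)·(8−j)!.
Computing: 40320 − 15120 + 2160 − 120 = 27240.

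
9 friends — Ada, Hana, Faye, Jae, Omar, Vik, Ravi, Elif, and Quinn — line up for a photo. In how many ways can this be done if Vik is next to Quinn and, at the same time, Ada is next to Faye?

20160

Treat {Vik,Quinn} as one block (2 orders) and {Ada,Faye} as another (2 orders).
That leaves 7 units to arrange: 2 × 2 × 7! = 4 × 5040 = 20160.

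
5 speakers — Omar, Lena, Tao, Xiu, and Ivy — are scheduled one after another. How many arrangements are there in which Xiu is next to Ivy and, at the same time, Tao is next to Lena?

24

Treat {Xiu,Ivy} as one block (2 orders) and {Tao,Lena} as another (2 orders).
That leaves 3 units to arrange: 2 × 2 × 3! = 4 × 6 = 24.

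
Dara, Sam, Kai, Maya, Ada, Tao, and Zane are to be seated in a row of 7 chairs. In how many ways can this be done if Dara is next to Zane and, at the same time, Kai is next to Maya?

Treat {Dara,Zane} as one block (2 orders) and {Kai,Maya} as another (2 orders).
That leaves 5 units to arrange: 2 × 2 × 5! = 4 × 120 = 480.

480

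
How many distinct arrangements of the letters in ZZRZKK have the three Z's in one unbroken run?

Treat the 3 copies of Z as a single block. The multiset to arrange is then {ZZZ, K, K, R}, 4 items in all.
That gives (4)!/(2!) = 12 arrangements.

12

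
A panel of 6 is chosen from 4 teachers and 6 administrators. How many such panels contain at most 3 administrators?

95

Split by how many administrators are chosen (0 through 3).
Sum: C(6,0)·C(4,6) + C(6,1)·C(4,5) + C(6,2)·C(4,4) + C(6,3)·C(4,3) = 0 + 0 + 15 + 80 = 95.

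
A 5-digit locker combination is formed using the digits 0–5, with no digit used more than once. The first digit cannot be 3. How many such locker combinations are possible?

The first digit has 6−1 = 5 choices (anything except 3).
The remaining 4 digits are filled from the other 5 symbols without repetition: 5 × 4 × 3 × 2 = 120.
Total: 5 × 120 = 600.

600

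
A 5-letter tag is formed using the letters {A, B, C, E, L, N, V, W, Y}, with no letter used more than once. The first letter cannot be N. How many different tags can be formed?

The first letter has 9−1 = 8 choices (anything except N).
The remaining 4 letters are filled from the other 8 symbols without repetition: 8 × 7 × 6 × 5 = 1680.
Total: 8 × 1680 = 13440.

13440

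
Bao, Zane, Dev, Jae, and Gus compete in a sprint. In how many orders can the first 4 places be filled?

This is an ordered selection of 4 from 5: P(5,4).
That gives 5 × 4 × 3 × 2 = 120.

120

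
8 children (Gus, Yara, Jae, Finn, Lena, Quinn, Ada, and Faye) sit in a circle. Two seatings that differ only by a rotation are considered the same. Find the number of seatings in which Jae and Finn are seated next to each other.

1440

Treat {Jae, Finn} as one unit (2 internal orders) and seat the resulting 7 units around the table: (6)! circular arrangements.
So 2 × (6)! = 2 × 720 = 1440.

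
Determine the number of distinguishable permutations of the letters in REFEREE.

REFEREE has 7 letters with E appearing 4 times and R appearing twice.
So there are 7! / (4!·2!) = 105 distinguishable arrangements.

105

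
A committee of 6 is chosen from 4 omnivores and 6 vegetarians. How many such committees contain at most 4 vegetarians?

185

Split by how many vegetarians are chosen (0 through 4).
Sum: C(6,0)·C(4,6) + C(6,1)·C(4,5) + C(6,2)·C(4,4) + C(6,3)·C(4,3) + C(6,4)·C(4,2) = 0 + 0 + 15 + 80 + 90 = 185.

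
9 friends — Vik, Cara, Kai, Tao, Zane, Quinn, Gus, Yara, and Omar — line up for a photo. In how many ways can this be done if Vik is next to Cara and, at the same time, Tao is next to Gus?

20160

Treat {Vik,Cara} as one block (2 orders) and {Tao,Gus} as another (2 orders).
That leaves 7 units to arrange: 2 × 2 × 7! = 4 × 5040 = 20160.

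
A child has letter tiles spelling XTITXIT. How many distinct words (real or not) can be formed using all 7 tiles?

Letter multiplicities in XTITXIT: I×2, T×3, X×2.
The number of distinct arrangements is 7!/(3!·2!·2!) = 5040/24 = 210.

210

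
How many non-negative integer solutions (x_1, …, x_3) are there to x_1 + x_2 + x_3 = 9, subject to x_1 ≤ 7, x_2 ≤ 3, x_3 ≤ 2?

Ignoring the caps, the number of non-negative solutions to x_1+…+x_3 = 9 is C(11,2) = 55.
Subtract solutions that violate a single cap (substitute x_i' = x_i − (cap_i+1)): x_1 ≥ 8 gives C(3,2) = 3; x_2 ≥ 4 gives C(7,2) = 21; x_3 ≥ 3 gives C(8,2) = 28. Together 52.
Add back pairs where two caps are both exceeded: 0 + 0 + 6 = 6.
By inclusion–exclusion the count is 55 − 52 + 6 = 9.

9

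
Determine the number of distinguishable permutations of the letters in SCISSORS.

1680

The 8 letters of SCISSORS have repeats: S appearing 4 times.
So there are 8! / (4!) = 1680 distinguishable arrangements.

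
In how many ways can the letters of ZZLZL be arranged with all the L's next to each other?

Treat the 2 copies of L as a single block. The multiset to arrange is then {LL, Z, Z, Z}, 4 items in all.
That gives (4)!/(3!) = 4 arrangements.

4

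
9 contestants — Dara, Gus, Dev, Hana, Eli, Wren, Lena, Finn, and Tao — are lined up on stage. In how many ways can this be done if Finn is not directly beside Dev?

282240

Of the 9! = 362880 arrangements, those with Finn and Dev adjacent number 2 × 8! = 80640 (treat the pair as a block with 2 internal orders).
Complementary counting: 362880 − 80640 = 282240.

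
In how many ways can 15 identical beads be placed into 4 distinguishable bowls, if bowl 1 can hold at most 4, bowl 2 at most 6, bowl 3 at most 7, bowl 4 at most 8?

196

By stars and bars, unrestricted non-negative solutions to x_1+…+x_4 = 15 number C(15+3,3) = 816.
Subtract solutions that violate a single cap (substitute x_i' = x_i − (cap_i+1)): x_1 ≥ 5 gives C(13,3) = 286; x_2 ≥ 7 gives C(11,3) = 165; x_3 ≥ 8 gives C(10,3) = 120; x_4 ≥ 9 gives C(9,3) = 84. Together 655.
Add back pairs where two caps are both exceeded: 20 + 10 + 4 + 1 + 0 + 0 = 35.
By inclusion–exclusion the count is 816 − 655 + 35 = 196.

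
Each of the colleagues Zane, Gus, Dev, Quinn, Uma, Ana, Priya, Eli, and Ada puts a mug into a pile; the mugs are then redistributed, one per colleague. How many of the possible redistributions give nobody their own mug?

133496

This is the derangement count D_9: permutations of 9 items with no fixed point.
By inclusion–exclusion this is Σ_{j=0}^{9} (−1)^j C(9,j)·(9−j)!.
Computing: 362880 − 362880 + 181440 − 60480 + 15120 − 3024 + 504 − 72 + 9 − 1 = 133496.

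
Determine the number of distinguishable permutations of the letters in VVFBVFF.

Letter multiplicities in VVFBVFF: B×1, F×3, V×3.
So there are 7! / (3!·3!) = 140 distinguishable arrangements.

140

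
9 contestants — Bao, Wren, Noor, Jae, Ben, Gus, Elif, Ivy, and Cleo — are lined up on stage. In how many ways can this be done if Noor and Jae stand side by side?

Glue Noor and Jae into one block (2 internal orders), leaving 8 units to arrange in a row.
So the count is 2·(8)! = 80640.

80640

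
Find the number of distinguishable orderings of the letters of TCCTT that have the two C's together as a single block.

Treat the 2 copies of C as a single block. The multiset to arrange is then {CC, T, T, T}, 4 items in all.
That gives (4)!/(3!) = 4 arrangements.

4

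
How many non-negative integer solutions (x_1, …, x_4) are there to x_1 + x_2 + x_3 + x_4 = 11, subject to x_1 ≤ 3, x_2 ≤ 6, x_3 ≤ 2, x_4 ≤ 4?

By stars and bars, unrestricted non-negative solutions to x_1+…+x_4 = 11 number C(11+3,3) = 364.
Subtract solutions that violate a single cap (substitute x_i' = x_i − (cap_i+1)): x_1 ≥ 4 gives C(10,3) = 120; x_2 ≥ 7 gives C(7,3) = 35; x_3 ≥ 3 gives C(11,3) = 165; x_4 ≥ 5 gives C(9,3) = 84. Together 404.
Add back pairs where two caps are both exceeded: 1 + 35 + 10 + 4 + 0 + 20 = 70.
By inclusion–exclusion the count is 364 − 404 + 70 = 30.

30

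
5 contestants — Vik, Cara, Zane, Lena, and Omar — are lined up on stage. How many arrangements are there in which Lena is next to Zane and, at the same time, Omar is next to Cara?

Treat {Lena,Zane} as one block (2 orders) and {Omar,Cara} as another (2 orders).
That leaves 3 units to arrange: 2 × 2 × 3! = 4 × 6 = 24.

24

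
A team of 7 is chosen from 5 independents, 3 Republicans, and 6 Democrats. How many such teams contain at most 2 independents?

1716

Split by how many independents are chosen (0 through 2).
Sum: C(5,0)·C(9,7) + C(5,1)·C(9,6) + C(5,2)·C(9,5) = 36 + 420 + 1260 = 1716.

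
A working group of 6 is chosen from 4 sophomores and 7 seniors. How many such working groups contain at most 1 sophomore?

Split by how many sophomores are chosen (0 through 1).
Sum: C(4,0)·C(7,6) + C(4,1)·C(7,5) = 7 + 84 = 91.

91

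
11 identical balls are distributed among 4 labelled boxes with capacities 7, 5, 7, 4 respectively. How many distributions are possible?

185

Ignoring the caps, the number of non-negative solutions to x_1+…+x_4 = 11 is C(14,3) = 364.
Subtract solutions that violate a single cap (substitute x_i' = x_i − (cap_i+1)): x_1 ≥ 8 gives C(6,3) = 20; x_2 ≥ 6 gives C(8,3) = 56; x_3 ≥ 8 gives C(6,3) = 20; x_4 ≥ 5 gives C(9,3) = 84. Together 180.
Add back pairs where two caps are both exceeded: 0 + 0 + 0 + 0 + 1 + 0 = 1.
By inclusion–exclusion the count is 364 − 180 + 1 = 185.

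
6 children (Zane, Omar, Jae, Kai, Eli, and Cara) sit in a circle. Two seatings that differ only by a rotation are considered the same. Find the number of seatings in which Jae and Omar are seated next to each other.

Glue Jae and Omar into a block (2 internal orders). Seating 5 units around a circle gives (4)! arrangements.
So 2 × (4)! = 2 × 24 = 48.

48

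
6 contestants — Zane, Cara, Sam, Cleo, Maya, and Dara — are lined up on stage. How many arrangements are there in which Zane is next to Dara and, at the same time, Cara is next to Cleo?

96

Treat {Zane,Dara} as one block (2 orders) and {Cara,Cleo} as another (2 orders).
That leaves 4 units to arrange: 2 × 2 × 4! = 4 × 24 = 96.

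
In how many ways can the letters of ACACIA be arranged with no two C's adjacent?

There are 6!/(3!·2!) = 60 arrangements of ACACIA in total.
If the two C's are adjacent, glue them into one block, leaving 5 items to arrange: (5)!/(3!) = 20 ways.
Subtracting, 60 − 20 = 40 arrangements keep the C's apart.

40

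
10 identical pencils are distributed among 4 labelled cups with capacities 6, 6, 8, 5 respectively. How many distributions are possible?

207

Without the upper bounds there are C(13,3) = 286 ways to split 10 among 4 cups.
Subtract solutions that violate a single cap (substitute x_i' = x_i − (cap_i+1)): x_1 ≥ 7 gives C(6,3) = 20; x_2 ≥ 7 gives C(6,3) = 20; x_3 ≥ 9 gives C(4,3) = 4; x_4 ≥ 6 gives C(7,3) = 35. Together 79.
No two caps can be exceeded simultaneously, so the pair terms are all 0.
By inclusion–exclusion the count is 286 − 79 + 0 = 207.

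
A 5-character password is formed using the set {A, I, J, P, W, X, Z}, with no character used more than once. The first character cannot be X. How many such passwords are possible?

2160

The first character has 7−1 = 6 choices (anything except X).
The remaining 4 characters are filled from the other 6 symbols without repetition: 6 × 5 × 4 × 3 = 360.
Total: 6 × 360 = 2160.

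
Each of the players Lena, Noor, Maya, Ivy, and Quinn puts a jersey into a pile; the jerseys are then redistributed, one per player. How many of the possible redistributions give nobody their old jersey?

This is the derangement count D_5: permutations of 5 items with no fixed point.
By inclusion–exclusion this is Σ_{j=0}^{5} (−1)^j C(5,j)·(5−j)!.
Computing: 120 − 120 + 60 − 20 + 5 − 1 = 44.

44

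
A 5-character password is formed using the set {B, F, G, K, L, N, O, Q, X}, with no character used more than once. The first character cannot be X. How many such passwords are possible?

13440

The first character has 9−1 = 8 choices (anything except X).
The remaining 4 characters are filled from the other 8 symbols without repetition: 8 × 7 × 6 × 5 = 1680.
Total: 8 × 1680 = 13440.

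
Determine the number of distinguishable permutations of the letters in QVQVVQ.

Letter multiplicities in QVQVVQ: Q×3, V×3.
The number of distinct arrangements is 6!/(3!·3!) = 720/36 = 20.

20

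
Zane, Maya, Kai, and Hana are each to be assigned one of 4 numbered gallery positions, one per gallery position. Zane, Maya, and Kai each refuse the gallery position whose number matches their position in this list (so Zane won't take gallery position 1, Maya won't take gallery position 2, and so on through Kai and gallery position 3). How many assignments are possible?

Let Aᵢ (for i ∈ {1, 2, 3}) be the placements that put person i in their forbidden gallery position. Any j of these fix j positions, leaving (4−j)! ways to fill the rest, and there are C(3,j) ways to pick which j.
By inclusion–exclusion, the number of valid placements is Σ_{j=0}^{3} (−1)^j C(3,j)·(4−j)!.
Computing: 24 − 18 + 6 − 1 = 11.

11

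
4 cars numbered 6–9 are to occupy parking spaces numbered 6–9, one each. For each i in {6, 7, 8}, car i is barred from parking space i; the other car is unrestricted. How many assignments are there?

Let Aᵢ (for i ∈ {6, 7, 8}) be the placements that put car i in its forbidden parking space. Any j of these fix j positions, leaving (4−j)! ways to fill the rest, and there are C(3,j) ways to pick which j.
By inclusion–exclusion, the number of valid placements is Σ_{j=0}^{3} (−1)^j C(3,j)·(4−j)!.
Computing: 24 − 18 + 6 − 1 = 11.

11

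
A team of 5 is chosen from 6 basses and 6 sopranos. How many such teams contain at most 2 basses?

396

Split by how many basses are chosen (0 through 2).
Sum: C(6,0)·C(6,5) + C(6,1)·C(6,4) + C(6,2)·C(6,3) = 6 + 90 + 300 = 396.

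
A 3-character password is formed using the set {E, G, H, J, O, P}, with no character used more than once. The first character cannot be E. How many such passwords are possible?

100

The first character has 6−1 = 5 choices (anything except E).
The remaining 2 characters are filled from the other 5 symbols without repetition: 5 × 4 = 20.
Total: 5 × 20 = 100.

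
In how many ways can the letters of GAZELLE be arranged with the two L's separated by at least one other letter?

900

There are 7!/(2!·2!) = 1260 arrangements of GAZELLE in total.
Arrangements with the L's together: treat LL as one letter, giving (6)!/(2!) = 360.
Hence 1260 − 360 = 900.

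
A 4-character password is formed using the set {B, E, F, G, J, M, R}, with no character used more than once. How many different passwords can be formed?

840

Choose and order 4 of the 7 symbols: the first character has 7 options, the next 6, then 5, 4.
7 × 6 × 5 × 4 = 840.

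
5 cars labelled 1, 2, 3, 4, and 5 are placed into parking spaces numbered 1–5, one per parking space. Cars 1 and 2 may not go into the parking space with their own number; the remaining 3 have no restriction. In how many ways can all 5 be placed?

Let Aᵢ (for i ∈ {1, 2}) be the placements that put car i in its forbidden parking space. Any j of these fix j positions, leaving (5−j)! ways to fill the rest, and there are C(2,j) ways to pick which j.
By inclusion–exclusion, the number of valid placements is Σ_{j=0}^{2} (−1)^j C(2,j)·(5−j)!.
Computing: 120 − 48 + 6 = 78.

78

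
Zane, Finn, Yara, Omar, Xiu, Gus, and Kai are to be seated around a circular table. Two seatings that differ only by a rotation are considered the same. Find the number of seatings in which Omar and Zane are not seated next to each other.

480

All circular seatings of 7 people number (6)! = 720.
Those with Omar next to Zane: fuse the pair into one unit and seat 6 units around a circle — 2·(5)! = 240.
Subtracting, 720 − 240 = 480.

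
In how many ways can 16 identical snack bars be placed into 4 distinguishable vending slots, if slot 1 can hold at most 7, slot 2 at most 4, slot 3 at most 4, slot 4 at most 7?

Ignoring the caps, the number of non-negative solutions to x_1+…+x_4 = 16 is C(19,3) = 969.
Subtract solutions that violate a single cap (substitute x_i' = x_i − (cap_i+1)): x_1 ≥ 8 gives C(11,3) = 165; x_2 ≥ 5 gives C(14,3) = 364; x_3 ≥ 5 gives C(14,3) = 364; x_4 ≥ 8 gives C(11,3) = 165. Together 1058.
Add back pairs where two caps are both exceeded: 20 + 20 + 1 + 84 + 20 + 20 = 165.
By inclusion–exclusion the count is 969 − 1058 + 165 = 76.

76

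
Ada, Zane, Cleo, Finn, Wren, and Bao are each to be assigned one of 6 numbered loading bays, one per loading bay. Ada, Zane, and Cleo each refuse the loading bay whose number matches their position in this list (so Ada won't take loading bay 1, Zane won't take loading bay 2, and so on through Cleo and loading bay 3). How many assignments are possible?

426

Let Aᵢ (for i ∈ {1, 2, 3}) be the placements that put person i in their forbidden loading bay. Any j of these fix j positions, leaving (6−j)! ways to fill the rest, and there are C(3,j) ways to pick which j.
By inclusion–exclusion, the number of valid placements is Σ_{j=0}^{3} (−1)^j C(3,j)·(6−j)!.
Computing: 720 − 360 + 72 − 6 = 426.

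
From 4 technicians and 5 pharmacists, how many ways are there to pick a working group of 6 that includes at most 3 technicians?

Split by how many technicians are chosen (0 through 3).
Sum: C(4,0)·C(5,6) + C(4,1)·C(5,5) + C(4,2)·C(5,4) + C(4,3)·C(5,3) = 0 + 4 + 30 + 40 = 74.

74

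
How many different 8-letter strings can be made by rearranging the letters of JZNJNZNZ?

560

The 8 letters of JZNJNZNZ have repeats: J appearing twice, N appearing 3 times, and Z appearing 3 times.
Dividing 8! = 40320 by 3!·3!·2! = 72 for the repeated letters gives 560.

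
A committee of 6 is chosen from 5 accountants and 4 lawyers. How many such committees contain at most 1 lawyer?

Split by how many lawyers are chosen (0 through 1).
Sum: C(4,0)·C(5,6) + C(4,1)·C(5,5) = 0 + 4 = 4.

4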